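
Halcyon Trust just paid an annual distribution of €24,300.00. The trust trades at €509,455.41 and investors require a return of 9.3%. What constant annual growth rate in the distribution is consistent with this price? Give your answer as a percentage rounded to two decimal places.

4.32%

P = D₀(1+g)/(r−g) ⇒ P(r−g) = D₀(1+g) ⇒ g(P+D₀) = P·r − D₀
g = (P·r − D₀)/(P + D₀) = (€509,455.41×0.093 − €24,300.00) / (€509,455.41 + €24,300.00) = 0.043240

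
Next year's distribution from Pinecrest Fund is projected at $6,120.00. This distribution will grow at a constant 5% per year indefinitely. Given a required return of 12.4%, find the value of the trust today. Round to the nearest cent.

$82702.70

Growing perpetuity: P = D₁ / (r − g) = $6,120.0000 / (0.124 − 0.05) = $82,702.70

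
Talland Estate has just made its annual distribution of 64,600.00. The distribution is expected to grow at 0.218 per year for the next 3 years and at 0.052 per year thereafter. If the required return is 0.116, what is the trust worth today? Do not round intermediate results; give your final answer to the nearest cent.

D_1 = 78682.80000
D_2 = 95835.65040
D_3 = 116727.82219
Terminal value at year 3: TV = D_3×(1+g_2)/(r−g_2) = 122797.66894/0.064 = 1918713.57720
P_0 = D_1/(1+r)^1 + D_2/(1+r)^2 + D_3/(1+r)^3 + TV/(1+r)^3
    = 70504.30108 + 76948.24257 + 83981.14646 + 1380440.09497 = 1611873.78508

1611873.79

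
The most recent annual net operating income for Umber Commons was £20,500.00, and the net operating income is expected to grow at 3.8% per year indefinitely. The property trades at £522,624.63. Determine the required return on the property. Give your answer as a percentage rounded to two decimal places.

7.87%

D₁ = £20,500.00 × 1.038 = £21,279.0000
P = D₁/(r − g) ⇒ r = D₁/P + g = £21,279.0000/£522,624.63 + 0.038 = 0.040716 + 0.038 = 0.078716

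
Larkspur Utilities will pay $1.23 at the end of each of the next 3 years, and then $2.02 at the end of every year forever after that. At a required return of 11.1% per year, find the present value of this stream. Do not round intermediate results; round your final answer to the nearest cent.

$16.27

PV of 3-year annuity: $1.23 × [1 − (1+0.111)^−3] / 0.111 = 3.00055
Perpetuity value at year 3: $2.02 / 0.111 = 18.19820
PV of perpetuity: 18.19820 / (1+0.111)^3 = 13.27047
Total PV = 3.00055 + 13.27047 = 16.27102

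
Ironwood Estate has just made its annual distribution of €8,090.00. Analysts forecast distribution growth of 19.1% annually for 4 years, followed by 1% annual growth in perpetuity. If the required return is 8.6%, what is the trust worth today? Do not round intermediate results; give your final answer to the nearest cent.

€196494.56

D_1 = 9635.19000
D_2 = 11475.51129
D_3 = 13667.33395
D_4 = 16277.79473
Terminal value at year 4: TV = D_4×(1+g_2)/(r−g_2) = 16440.57268/0.076 = 216323.32470
P_0 = D_1/(1+r)^1 + D_2/(1+r)^2 + D_3/(1+r)^3 + D_4/(1+r)^4 + TV/(1+r)^4
    = 8872.18232 + 9729.99000 + 10670.73489 + 11702.43578 + 155519.21235 = 196494.55535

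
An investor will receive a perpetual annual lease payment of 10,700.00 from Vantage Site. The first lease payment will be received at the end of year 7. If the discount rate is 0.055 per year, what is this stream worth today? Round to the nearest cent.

Value at end of year 6: C / r = 10,700.00 / 0.055 = 194,545.4545
Discount to today: PV = 194,545.4545 / (1 + 0.055)^6 = 194,545.4545 / 1.378843 = 141,093.28

141093.28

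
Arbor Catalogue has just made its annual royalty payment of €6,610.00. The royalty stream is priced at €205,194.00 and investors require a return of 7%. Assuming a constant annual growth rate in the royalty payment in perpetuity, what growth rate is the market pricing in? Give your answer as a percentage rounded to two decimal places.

P = D₀(1+g)/(r−g) ⇒ P(r−g) = D₀(1+g) ⇒ g(P+D₀) = P·r − D₀
g = (P·r − D₀)/(P + D₀) = (€205,194.00×0.07 − €6,610.00) / (€205,194.00 + €6,610.00) = 0.036607

3.66%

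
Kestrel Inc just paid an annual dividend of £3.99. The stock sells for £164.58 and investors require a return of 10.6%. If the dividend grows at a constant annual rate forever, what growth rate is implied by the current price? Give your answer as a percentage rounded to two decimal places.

7.98%

P = D₀(1+g)/(r−g) ⇒ P(r−g) = D₀(1+g) ⇒ g(P+D₀) = P·r − D₀
g = (P·r − D₀)/(P + D₀) = (£164.58×0.106 − £3.99) / (£164.58 + £3.99) = 0.079821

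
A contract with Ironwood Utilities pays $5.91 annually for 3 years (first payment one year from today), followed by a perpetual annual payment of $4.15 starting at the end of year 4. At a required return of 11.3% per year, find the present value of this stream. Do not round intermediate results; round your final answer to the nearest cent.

$41.00

PV of 3-year annuity: $5.91 × [1 − (1+0.113)^−3] / 0.113 = 14.36733
Perpetuity value at year 3: $4.15 / 0.113 = 36.72566
PV of perpetuity: 36.72566 / (1+0.113)^3 = 26.63693
Total PV = 14.36733 + 26.63693 = 41.00426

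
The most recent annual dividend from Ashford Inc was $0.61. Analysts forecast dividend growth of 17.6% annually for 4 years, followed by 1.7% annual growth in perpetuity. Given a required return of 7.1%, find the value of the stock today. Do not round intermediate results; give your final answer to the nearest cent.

D_1 = 0.71736
D_2 = 0.84362
D_3 = 0.99209
D_4 = 1.16670
Terminal value at year 4: TV = D_4×(1+g_2)/(r−g_2) = 1.18653/0.054 = 21.97285
P_0 = D_1/(1+r)^1 + D_2/(1+r)^2 + D_3/(1+r)^3 + D_4/(1+r)^4 + TV/(1+r)^4
    = 0.66980 + 0.73547 + 0.80758 + 0.88675 + 16.70046 = 19.80006

$19.80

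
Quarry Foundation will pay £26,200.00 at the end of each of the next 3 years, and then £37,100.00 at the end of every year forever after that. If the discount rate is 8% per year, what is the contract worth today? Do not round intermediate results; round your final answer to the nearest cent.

PV of 3-year annuity: £26,200.00 × [1 − (1+0.08)^−3] / 0.08 = 67519.94107
Perpetuity value at year 3: £37,100.00 / 0.08 = 463750.00000
PV of perpetuity: 463750.00000 / (1+0.08)^3 = 368139.70177
Total PV = 67519.94107 + 368139.70177 = 435659.64284

£435659.64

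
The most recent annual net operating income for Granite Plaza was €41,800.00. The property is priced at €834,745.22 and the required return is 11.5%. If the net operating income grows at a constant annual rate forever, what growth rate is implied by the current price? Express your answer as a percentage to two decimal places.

P = D₀(1+g)/(r−g) ⇒ P(r−g) = D₀(1+g) ⇒ g(P+D₀) = P·r − D₀
g = (P·r − D₀)/(P + D₀) = (€834,745.22×0.115 − €41,800.00) / (€834,745.22 + €41,800.00) = 0.061829

6.18%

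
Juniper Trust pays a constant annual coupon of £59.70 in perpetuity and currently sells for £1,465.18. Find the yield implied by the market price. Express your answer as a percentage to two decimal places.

4.07%

P = C/r ⇒ r = C/P = £59.70/£1,465.18 = 0.040746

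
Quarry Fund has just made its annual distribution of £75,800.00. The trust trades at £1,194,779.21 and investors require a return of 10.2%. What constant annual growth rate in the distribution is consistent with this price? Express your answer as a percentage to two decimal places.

3.63%

P = D₀(1+g)/(r−g) ⇒ P(r−g) = D₀(1+g) ⇒ g(P+D₀) = P·r − D₀
g = (P·r − D₀)/(P + D₀) = (£1,194,779.21×0.102 − £75,800.00) / (£1,194,779.21 + £75,800.00) = 0.036257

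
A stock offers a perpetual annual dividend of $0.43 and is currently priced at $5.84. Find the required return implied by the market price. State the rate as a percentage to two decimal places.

7.36%

P = C/r ⇒ r = C/P = $0.43/$5.84 = 0.073630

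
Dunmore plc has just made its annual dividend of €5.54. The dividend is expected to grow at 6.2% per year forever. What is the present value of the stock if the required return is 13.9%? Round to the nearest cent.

€76.41

D₁ = D₀ × (1 + g) = €5.54 × 1.062 = €5.8835
Growing perpetuity: P = D₁ / (r − g) = €5.8835 / (0.139 − 0.062) = €76.41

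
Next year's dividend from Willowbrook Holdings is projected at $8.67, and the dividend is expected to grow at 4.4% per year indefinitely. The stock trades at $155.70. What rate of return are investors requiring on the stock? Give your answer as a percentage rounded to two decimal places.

P = D₁/(r − g) ⇒ r = D₁/P + g = $8.6700/$155.70 + 0.044 = 0.055684 + 0.044 = 0.099684

9.97%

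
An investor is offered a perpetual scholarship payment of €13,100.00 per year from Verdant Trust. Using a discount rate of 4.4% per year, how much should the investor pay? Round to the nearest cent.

€297727.27

Level perpetuity: PV = C / r = €13,100.00 / 0.044 = €297,727.27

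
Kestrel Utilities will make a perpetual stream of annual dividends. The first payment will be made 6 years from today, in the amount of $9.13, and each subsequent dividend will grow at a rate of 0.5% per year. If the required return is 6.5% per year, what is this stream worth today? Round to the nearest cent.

$111.06

Value at end of year 5: C₁ / (r − g) = $9.13 / (0.065 − 0.005) = $152.1667
Discount to today: PV = $152.1667 / (1 + 0.065)^5 = $152.1667 / 1.370087 = $111.06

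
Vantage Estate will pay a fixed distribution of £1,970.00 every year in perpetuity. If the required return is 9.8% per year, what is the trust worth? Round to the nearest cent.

Level perpetuity: PV = C / r = £1,970.00 / 0.098 = £20,102.04

£20102.04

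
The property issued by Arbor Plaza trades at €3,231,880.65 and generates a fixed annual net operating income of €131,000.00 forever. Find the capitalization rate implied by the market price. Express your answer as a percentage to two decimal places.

4.05%

P = C/r ⇒ r = C/P = €131,000.00/€3,231,880.65 = 0.040534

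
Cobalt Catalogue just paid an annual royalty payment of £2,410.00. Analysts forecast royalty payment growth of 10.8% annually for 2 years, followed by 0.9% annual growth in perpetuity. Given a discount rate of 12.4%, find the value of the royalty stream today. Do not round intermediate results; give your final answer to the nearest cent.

£25264.99

D_1 = 2670.28000
D_2 = 2958.67024
Terminal value at year 2: TV = D_2×(1+g_2)/(r−g_2) = 2985.29827/0.115 = 25959.11541
P_0 = D_1/(1+r)^1 + D_2/(1+r)^2 + TV/(1+r)^2
    = 2375.69395 + 2341.87624 + 20547.41851 = 25264.98870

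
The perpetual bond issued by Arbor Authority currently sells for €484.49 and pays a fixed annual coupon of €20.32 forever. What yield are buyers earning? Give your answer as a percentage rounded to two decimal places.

4.19%

P = C/r ⇒ r = C/P = €20.32/€484.49 = 0.041941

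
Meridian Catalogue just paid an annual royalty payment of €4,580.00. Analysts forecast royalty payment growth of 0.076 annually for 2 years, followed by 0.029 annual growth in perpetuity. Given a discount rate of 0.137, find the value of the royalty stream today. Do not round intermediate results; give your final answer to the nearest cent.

D_1 = 4928.08000
D_2 = 5302.61408
Terminal value at year 2: TV = D_2×(1+g_2)/(r−g_2) = 5456.38989/0.108 = 50522.12860
P_0 = D_1/(1+r)^1 + D_2/(1+r)^2 + TV/(1+r)^2
    = 4334.28320 + 4101.74910 + 39080.55391 = 47516.58621

€47516.59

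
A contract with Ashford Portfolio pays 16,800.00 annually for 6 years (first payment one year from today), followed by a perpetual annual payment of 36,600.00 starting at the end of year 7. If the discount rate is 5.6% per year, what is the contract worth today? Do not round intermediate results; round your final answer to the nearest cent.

PV of 6-year annuity: 16,800.00 × [1 − (1+0.056)^−6] / 0.056 = 83659.54163
Perpetuity value at year 6: 36,600.00 / 0.056 = 653571.42857
PV of perpetuity: 653571.42857 / (1+0.056)^6 = 471313.14145
Total PV = 83659.54163 + 471313.14145 = 554972.68308

554972.68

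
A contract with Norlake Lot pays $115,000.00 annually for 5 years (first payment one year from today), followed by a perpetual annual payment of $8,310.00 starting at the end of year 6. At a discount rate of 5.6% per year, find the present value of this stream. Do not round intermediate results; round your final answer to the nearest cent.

$602742.87

PV of 5-year annuity: $115,000.00 × [1 − (1+0.056)^−5] / 0.056 = 489738.97235
Perpetuity value at year 5: $8,310.00 / 0.056 = 148392.85714
PV of perpetuity: 148392.85714 / (1+0.056)^5 = 113003.89314
Total PV = 489738.97235 + 113003.89314 = 602742.86549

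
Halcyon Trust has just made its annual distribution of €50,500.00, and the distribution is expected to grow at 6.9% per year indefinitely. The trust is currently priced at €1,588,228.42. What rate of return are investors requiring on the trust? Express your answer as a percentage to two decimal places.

D₁ = €50,500.00 × 1.069 = €53,984.5000
P = D₁/(r − g) ⇒ r = D₁/P + g = €53,984.5000/€1,588,228.42 + 0.069 = 0.033990 + 0.069 = 0.102990

10.30%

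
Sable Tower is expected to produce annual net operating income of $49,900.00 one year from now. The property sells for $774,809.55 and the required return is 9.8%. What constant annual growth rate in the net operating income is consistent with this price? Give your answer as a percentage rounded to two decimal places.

P = D₁/(r−g) ⇒ g = r − D₁/P = 0.098 − $49,900.00/$774,809.55 = 0.033597

3.36%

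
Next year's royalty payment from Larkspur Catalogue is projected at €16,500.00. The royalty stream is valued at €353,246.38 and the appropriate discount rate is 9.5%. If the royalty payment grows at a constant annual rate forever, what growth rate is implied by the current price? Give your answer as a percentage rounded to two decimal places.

P = D₁/(r−g) ⇒ g = r − D₁/P = 0.095 − €16,500.00/€353,246.38 = 0.048290

4.83%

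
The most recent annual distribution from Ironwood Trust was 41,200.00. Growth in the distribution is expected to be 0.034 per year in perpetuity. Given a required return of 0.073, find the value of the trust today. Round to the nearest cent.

1092328.21

D₁ = D₀ × (1 + g) = 41,200.00 × 1.034 = 42,600.8000
Growing perpetuity: P = D₁ / (r − g) = 42,600.8000 / (0.073 − 0.034) = 1,092,328.21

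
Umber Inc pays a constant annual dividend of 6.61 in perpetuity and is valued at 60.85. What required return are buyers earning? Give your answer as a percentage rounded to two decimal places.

10.86%

P = C/r ⇒ r = C/P = 6.61/60.85 = 0.108628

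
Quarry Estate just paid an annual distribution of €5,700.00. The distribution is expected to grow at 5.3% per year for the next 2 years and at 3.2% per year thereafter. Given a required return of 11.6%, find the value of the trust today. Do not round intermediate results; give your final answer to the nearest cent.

D_1 = 6002.10000
D_2 = 6320.21130
Terminal value at year 2: TV = D_2×(1+g_2)/(r−g_2) = 6522.45806/0.084 = 77648.31026
P_0 = D_1/(1+r)^1 + D_2/(1+r)^2 + TV/(1+r)^2
    = 5378.22581 + 5074.61629 + 62345.28579 = 72798.12788

€72798.13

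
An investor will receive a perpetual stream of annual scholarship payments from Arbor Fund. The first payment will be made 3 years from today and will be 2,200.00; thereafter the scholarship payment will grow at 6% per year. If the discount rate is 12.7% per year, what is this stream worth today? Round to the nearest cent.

Value at end of year 2: C₁ / (r − g) = 2,200.00 / (0.127 − 0.06) = 32,835.8209
Discount to today: PV = 32,835.8209 / (1 + 0.127)^2 = 32,835.8209 / 1.270129 = 25,852.35

25852.35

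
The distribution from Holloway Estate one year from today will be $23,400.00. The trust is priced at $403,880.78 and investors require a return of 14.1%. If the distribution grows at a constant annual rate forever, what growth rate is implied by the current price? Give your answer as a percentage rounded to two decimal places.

8.31%

P = D₁/(r−g) ⇒ g = r − D₁/P = 0.141 − $23,400.00/$403,880.78 = 0.083062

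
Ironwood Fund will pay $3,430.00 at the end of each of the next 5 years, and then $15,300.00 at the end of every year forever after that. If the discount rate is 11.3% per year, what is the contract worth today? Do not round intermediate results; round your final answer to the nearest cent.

PV of 5-year annuity: $3,430.00 × [1 − (1+0.113)^−5] / 0.113 = 12581.83702
Perpetuity value at year 5: $15,300.00 / 0.113 = 135398.23009
PV of perpetuity: 135398.23009 / (1+0.113)^5 = 79275.16701
Total PV = 12581.83702 + 79275.16701 = 91857.00403

$91857.00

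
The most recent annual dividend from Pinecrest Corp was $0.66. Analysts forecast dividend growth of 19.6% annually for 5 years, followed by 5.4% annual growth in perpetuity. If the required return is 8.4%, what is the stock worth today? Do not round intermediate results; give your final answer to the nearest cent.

D_1 = 0.78936
D_2 = 0.94407
D_3 = 1.12911
D_4 = 1.35042
D_5 = 1.61510
Terminal value at year 5: TV = D_5×(1+g_2)/(r−g_2) = 1.70232/0.03 = 56.74390
P_0 = D_1/(1+r)^1 + D_2/(1+r)^2 + D_3/(1+r)^3 + D_4/(1+r)^4 + D_5/(1+r)^5 + TV/(1+r)^5
    = 0.72819 + 0.80343 + 0.88644 + 0.97803 + 1.07908 + 37.91166 = 42.38683

$42.39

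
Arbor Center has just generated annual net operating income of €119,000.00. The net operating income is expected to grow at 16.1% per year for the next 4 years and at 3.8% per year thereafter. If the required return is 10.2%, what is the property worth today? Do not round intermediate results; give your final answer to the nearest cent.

D_1 = 138159.00000
D_2 = 160402.59900
D_3 = 186227.41744
D_4 = 216210.03165
Terminal value at year 4: TV = D_4×(1+g_2)/(r−g_2) = 224426.01285/0.064 = 3506656.45077
P_0 = D_1/(1+r)^1 + D_2/(1+r)^2 + D_3/(1+r)^3 + D_4/(1+r)^4 + TV/(1+r)^4
    = 125371.14338 + 132083.39152 + 139155.00686 + 146605.22955 + 2377753.56676 = 2920968.33807

€2920968.34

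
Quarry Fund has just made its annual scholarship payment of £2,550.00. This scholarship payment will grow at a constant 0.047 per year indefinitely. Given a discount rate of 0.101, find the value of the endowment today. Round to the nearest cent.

D₁ = D₀ × (1 + g) = £2,550.00 × 1.047 = £2,669.8500
Growing perpetuity: P = D₁ / (r − g) = £2,669.8500 / (0.101 − 0.047) = £49,441.67

£49441.67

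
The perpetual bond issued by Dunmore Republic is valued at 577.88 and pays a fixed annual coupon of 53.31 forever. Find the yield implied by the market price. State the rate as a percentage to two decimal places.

P = C/r ⇒ r = C/P = 53.31/577.88 = 0.092251

9.23%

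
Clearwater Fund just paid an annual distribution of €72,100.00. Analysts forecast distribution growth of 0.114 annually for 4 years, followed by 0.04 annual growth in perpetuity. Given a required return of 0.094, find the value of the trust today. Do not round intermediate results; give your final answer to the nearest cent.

D_1 = 80319.40000
D_2 = 89475.81160
D_3 = 99676.05412
D_4 = 111039.12429
Terminal value at year 4: TV = D_4×(1+g_2)/(r−g_2) = 115480.68926/0.054 = 2138531.28267
P_0 = D_1/(1+r)^1 + D_2/(1+r)^2 + D_3/(1+r)^3 + D_4/(1+r)^4 + TV/(1+r)^4
    = 73418.09872 + 74760.29431 + 76127.02729 + 77518.74626 + 1492953.63164 = 1794777.79822

€1794777.80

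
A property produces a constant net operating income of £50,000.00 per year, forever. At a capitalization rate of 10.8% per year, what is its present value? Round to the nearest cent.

£462962.96

Level perpetuity: PV = C / r = £50,000.00 / 0.108 = £462,962.96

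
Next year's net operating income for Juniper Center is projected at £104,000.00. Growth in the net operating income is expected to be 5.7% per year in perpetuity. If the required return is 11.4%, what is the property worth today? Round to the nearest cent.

Growing perpetuity: P = D₁ / (r − g) = £104,000.0000 / (0.114 − 0.057) = £1,824,561.40

£1824561.40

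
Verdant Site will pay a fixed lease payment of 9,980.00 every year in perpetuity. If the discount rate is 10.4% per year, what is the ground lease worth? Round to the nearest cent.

Level perpetuity: PV = C / r = 9,980.00 / 0.104 = 95,961.54

95961.54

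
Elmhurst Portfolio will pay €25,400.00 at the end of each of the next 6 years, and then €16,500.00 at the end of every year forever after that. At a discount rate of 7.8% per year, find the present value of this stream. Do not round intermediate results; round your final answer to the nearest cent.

PV of 6-year annuity: €25,400.00 × [1 − (1+0.078)^−6] / 0.078 = 118136.98937
Perpetuity value at year 6: €16,500.00 / 0.078 = 211538.46154
PV of perpetuity: 211538.46154 / (1+0.078)^6 = 134795.92907
Total PV = 118136.98937 + 134795.92907 = 252932.91844

€252932.92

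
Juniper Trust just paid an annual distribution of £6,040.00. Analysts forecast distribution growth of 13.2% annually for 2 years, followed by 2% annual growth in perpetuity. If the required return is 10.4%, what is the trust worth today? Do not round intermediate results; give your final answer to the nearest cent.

£89653.78

D_1 = 6837.28000
D_2 = 7739.80096
Terminal value at year 2: TV = D_2×(1+g_2)/(r−g_2) = 7894.59698/0.084 = 93983.29737
P_0 = D_1/(1+r)^1 + D_2/(1+r)^2 + TV/(1+r)^2
    = 6193.18841 + 6350.26202 + 77110.32459 = 89653.77502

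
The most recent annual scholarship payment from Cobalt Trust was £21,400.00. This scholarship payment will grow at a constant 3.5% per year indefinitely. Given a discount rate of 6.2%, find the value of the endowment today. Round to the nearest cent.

£820333.33

D₁ = D₀ × (1 + g) = £21,400.00 × 1.035 = £22,149.0000
Growing perpetuity: P = D₁ / (r − g) = £22,149.0000 / (0.062 − 0.035) = £820,333.33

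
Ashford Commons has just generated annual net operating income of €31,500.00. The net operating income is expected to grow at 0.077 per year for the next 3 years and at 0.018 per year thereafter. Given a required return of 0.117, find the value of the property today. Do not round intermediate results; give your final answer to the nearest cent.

D_1 = 33925.50000
D_2 = 36537.76350
D_3 = 39351.17129
Terminal value at year 3: TV = D_3×(1+g_2)/(r−g_2) = 40059.49237/0.099 = 404641.33710
P_0 = D_1/(1+r)^1 + D_2/(1+r)^2 + D_3/(1+r)^3 + TV/(1+r)^3
    = 30371.97851 + 29284.35171 + 28235.67304 + 290342.57737 = 378234.58064

€378234.58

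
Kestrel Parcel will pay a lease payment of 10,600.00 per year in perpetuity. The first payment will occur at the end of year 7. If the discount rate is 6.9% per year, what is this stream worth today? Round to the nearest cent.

102941.51

Value at end of year 6: C / r = 10,600.00 / 0.069 = 153,623.1884
Discount to today: PV = 153,623.1884 / (1 + 0.069)^6 = 153,623.1884 / 1.492335 = 102,941.51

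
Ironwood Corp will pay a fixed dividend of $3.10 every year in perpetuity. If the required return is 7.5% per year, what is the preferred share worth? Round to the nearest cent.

$41.33

Level perpetuity: PV = C / r = $3.10 / 0.075 = $41.33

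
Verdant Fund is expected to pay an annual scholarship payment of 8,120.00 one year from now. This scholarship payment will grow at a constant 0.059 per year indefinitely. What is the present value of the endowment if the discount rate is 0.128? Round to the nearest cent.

117681.16

Growing perpetuity: P = D₁ / (r − g) = 8,120.0000 / (0.128 − 0.059) = 117,681.16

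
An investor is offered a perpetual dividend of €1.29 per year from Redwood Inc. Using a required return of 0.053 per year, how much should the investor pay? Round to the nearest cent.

Level perpetuity: PV = C / r = €1.29 / 0.053 = €24.34

€24.34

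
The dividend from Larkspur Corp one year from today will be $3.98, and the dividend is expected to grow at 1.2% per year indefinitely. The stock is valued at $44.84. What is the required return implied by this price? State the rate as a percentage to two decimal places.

10.08%

P = D₁/(r − g) ⇒ r = D₁/P + g = $3.9800/$44.84 + 0.012 = 0.088760 + 0.012 = 0.100760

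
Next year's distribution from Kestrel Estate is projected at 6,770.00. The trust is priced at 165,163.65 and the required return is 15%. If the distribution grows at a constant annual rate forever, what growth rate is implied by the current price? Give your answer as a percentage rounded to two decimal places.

10.90%

P = D₁/(r−g) ⇒ g = r − D₁/P = 0.15 − 6,770.00/165,163.65 = 0.109010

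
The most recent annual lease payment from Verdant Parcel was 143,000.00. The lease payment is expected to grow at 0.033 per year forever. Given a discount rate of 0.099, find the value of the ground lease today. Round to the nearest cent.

D₁ = D₀ × (1 + g) = 143,000.00 × 1.033 = 147,719.0000
Growing perpetuity: P = D₁ / (r − g) = 147,719.0000 / (0.099 − 0.033) = 2,238,166.67

2238166.67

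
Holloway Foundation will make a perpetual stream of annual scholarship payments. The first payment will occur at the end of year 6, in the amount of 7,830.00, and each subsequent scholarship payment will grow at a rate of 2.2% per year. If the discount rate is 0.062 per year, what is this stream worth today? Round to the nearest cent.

Value at end of year 5: C₁ / (r − g) = 7,830.00 / (0.062 − 0.022) = 195,750.0000
Discount to today: PV = 195,750.0000 / (1 + 0.062)^5 = 195,750.0000 / 1.350898 = 144,903.60

144903.60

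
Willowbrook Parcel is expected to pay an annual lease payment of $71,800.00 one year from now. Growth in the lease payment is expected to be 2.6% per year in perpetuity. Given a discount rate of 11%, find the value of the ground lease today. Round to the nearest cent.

$854761.90

Growing perpetuity: P = D₁ / (r − g) = $71,800.0000 / (0.11 − 0.026) = $854,761.90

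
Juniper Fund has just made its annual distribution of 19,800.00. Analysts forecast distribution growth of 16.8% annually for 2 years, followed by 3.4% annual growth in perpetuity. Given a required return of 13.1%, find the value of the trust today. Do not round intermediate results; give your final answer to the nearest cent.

266663.90

D_1 = 23126.40000
D_2 = 27011.63520
Terminal value at year 2: TV = D_2×(1+g_2)/(r−g_2) = 27930.03080/0.097 = 287938.46182
P_0 = D_1/(1+r)^1 + D_2/(1+r)^2 + TV/(1+r)^2
    = 20447.74536 + 21116.68132 + 225099.46897 = 266663.89565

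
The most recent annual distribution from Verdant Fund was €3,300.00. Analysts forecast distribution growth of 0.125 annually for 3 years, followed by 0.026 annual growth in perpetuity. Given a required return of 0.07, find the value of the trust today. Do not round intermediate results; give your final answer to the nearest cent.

D_1 = 3712.50000
D_2 = 4176.56250
D_3 = 4698.63281
Terminal value at year 3: TV = D_3×(1+g_2)/(r−g_2) = 4820.79727/0.044 = 109563.57422
P_0 = D_1/(1+r)^1 + D_2/(1+r)^2 + D_3/(1+r)^3 + TV/(1+r)^3
    = 3469.62617 + 3647.97144 + 3835.48399 + 89436.51302 = 100389.59462

€100389.59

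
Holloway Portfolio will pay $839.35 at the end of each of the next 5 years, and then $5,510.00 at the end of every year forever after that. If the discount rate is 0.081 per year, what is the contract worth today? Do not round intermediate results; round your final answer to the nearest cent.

PV of 5-year annuity: $839.35 × [1 − (1+0.081)^−5] / 0.081 = 3342.46701
Perpetuity value at year 5: $5,510.00 / 0.081 = 68024.69136
PV of perpetuity: 68024.69136 / (1+0.081)^5 = 46082.72054
Total PV = 3342.46701 + 46082.72054 = 49425.18755

$49425.19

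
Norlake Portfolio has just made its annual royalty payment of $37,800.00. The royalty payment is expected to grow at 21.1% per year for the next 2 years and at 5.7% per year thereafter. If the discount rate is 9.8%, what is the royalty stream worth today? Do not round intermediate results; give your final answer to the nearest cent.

$1273075.25

D_1 = 45775.80000
D_2 = 55434.49380
Terminal value at year 2: TV = D_2×(1+g_2)/(r−g_2) = 58594.25995/0.041 = 1429128.29138
P_0 = D_1/(1+r)^1 + D_2/(1+r)^2 + TV/(1+r)^2
    = 41690.16393 + 45980.68172 + 1185404.40425 = 1273075.24990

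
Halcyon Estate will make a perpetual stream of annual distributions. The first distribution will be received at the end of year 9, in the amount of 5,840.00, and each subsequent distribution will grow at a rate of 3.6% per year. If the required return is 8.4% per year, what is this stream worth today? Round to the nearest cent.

63817.14

Value at end of year 8: C₁ / (r − g) = 5,840.00 / (0.084 − 0.036) = 121,666.6667
Discount to today: PV = 121,666.6667 / (1 + 0.084)^8 = 121,666.6667 / 1.906489 = 63,817.14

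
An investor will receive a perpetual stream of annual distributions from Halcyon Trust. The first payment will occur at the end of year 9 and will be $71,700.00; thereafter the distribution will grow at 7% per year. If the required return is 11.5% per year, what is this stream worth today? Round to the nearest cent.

Value at end of year 8: C₁ / (r − g) = $71,700.00 / (0.115 − 0.07) = $1,593,333.3333
Discount to today: PV = $1,593,333.3333 / (1 + 0.115)^8 = $1,593,333.3333 / 2.388905 = $666,972.15

$666972.15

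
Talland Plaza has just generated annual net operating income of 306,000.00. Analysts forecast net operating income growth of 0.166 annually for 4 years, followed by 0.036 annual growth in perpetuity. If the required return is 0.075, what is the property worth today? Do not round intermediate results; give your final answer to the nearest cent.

D_1 = 356796.00000
D_2 = 416024.13600
D_3 = 485084.14258
D_4 = 565608.11024
Terminal value at year 4: TV = D_4×(1+g_2)/(r−g_2) = 585970.00221/0.039 = 15024871.85160
P_0 = D_1/(1+r)^1 + D_2/(1+r)^2 + D_3/(1+r)^3 + D_4/(1+r)^4 + TV/(1+r)^4
    = 331903.25581 + 359999.25235 + 390473.60767 + 423527.65260 + 11250632.00230 = 12756535.77073

12756535.77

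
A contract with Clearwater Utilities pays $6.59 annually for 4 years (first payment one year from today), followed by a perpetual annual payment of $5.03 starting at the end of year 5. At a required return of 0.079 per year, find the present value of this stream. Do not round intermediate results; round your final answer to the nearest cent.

PV of 4-year annuity: $6.59 × [1 − (1+0.079)^−4] / 0.079 = 21.87559
Perpetuity value at year 4: $5.03 / 0.079 = 63.67089
PV of perpetuity: 63.67089 / (1+0.079)^4 = 46.97374
Total PV = 21.87559 + 46.97374 = 68.84933

$68.85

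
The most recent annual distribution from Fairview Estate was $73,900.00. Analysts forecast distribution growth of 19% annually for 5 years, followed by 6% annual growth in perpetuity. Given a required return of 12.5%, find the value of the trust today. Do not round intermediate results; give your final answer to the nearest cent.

$2034612.17

D_1 = 87941.00000
D_2 = 104649.79000
D_3 = 124533.25010
D_4 = 148194.56762
D_5 = 176351.53547
Terminal value at year 5: TV = D_5×(1+g_2)/(r−g_2) = 186932.62759/0.065 = 2875886.57838
P_0 = D_1/(1+r)^1 + D_2/(1+r)^2 + D_3/(1+r)^3 + D_4/(1+r)^4 + D_5/(1+r)^5 + TV/(1+r)^5
    = 78169.77778 + 82686.25383 + 87463.68183 + 92517.13900 + 97862.57370 + 1595912.74027 = 2034612.16640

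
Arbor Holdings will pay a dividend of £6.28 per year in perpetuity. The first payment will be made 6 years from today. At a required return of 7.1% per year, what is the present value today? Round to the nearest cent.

£62.77

Value at end of year 5: C / r = £6.28 / 0.071 = £88.4507
Discount to today: PV = £88.4507 / (1 + 0.071)^5 = £88.4507 / 1.409118 = £62.77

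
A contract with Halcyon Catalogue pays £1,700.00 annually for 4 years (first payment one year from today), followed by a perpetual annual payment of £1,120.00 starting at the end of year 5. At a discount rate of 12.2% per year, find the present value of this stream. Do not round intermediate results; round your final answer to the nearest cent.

PV of 4-year annuity: £1,700.00 × [1 − (1+0.122)^−4] / 0.122 = 5141.81921
Perpetuity value at year 4: £1,120.00 / 0.122 = 9180.32787
PV of perpetuity: 9180.32787 / (1+0.122)^4 = 5792.77639
Total PV = 5141.81921 + 5792.77639 = 10934.59560

£10934.60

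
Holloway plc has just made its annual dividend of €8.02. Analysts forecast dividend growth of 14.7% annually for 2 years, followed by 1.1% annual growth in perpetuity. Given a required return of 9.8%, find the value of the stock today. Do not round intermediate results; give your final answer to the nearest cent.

D_1 = 9.19894
D_2 = 10.55118
Terminal value at year 2: TV = D_2×(1+g_2)/(r−g_2) = 10.66725/0.087 = 122.61204
P_0 = D_1/(1+r)^1 + D_2/(1+r)^2 + TV/(1+r)^2
    = 8.37791 + 8.75178 + 101.70175 = 118.83144

€118.83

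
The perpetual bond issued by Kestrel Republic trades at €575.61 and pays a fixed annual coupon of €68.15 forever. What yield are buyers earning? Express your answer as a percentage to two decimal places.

P = C/r ⇒ r = C/P = €68.15/€575.61 = 0.118396

11.84%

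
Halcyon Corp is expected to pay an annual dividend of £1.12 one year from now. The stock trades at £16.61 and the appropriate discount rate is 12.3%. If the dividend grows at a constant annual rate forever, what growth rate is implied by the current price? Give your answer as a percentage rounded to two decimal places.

P = D₁/(r−g) ⇒ g = r − D₁/P = 0.123 − £1.12/£16.61 = 0.055571

5.56%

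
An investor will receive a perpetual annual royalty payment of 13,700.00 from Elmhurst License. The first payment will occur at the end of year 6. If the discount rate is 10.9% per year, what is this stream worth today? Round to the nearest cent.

74926.65

Value at end of year 5: C / r = 13,700.00 / 0.109 = 125,688.0734
Discount to today: PV = 125,688.0734 / (1 + 0.109)^5 = 125,688.0734 / 1.677481 = 74,926.65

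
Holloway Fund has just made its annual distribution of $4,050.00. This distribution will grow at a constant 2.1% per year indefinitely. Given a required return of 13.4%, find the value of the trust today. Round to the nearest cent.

$36593.36

D₁ = D₀ × (1 + g) = $4,050.00 × 1.021 = $4,135.0500
Growing perpetuity: P = D₁ / (r − g) = $4,135.0500 / (0.134 − 0.021) = $36,593.36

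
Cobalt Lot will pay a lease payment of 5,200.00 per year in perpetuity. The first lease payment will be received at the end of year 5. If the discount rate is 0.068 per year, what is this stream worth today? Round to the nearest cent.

Value at end of year 4: C / r = 5,200.00 / 0.068 = 76,470.5882
Discount to today: PV = 76,470.5882 / (1 + 0.068)^4 = 76,470.5882 / 1.301023 = 58,777.27

58777.27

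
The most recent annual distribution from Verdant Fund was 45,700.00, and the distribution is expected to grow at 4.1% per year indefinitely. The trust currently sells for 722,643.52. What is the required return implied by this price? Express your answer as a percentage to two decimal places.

10.68%

D₁ = 45,700.00 × 1.041 = 47,573.7000
P = D₁/(r − g) ⇒ r = D₁/P + g = 47,573.7000/722,643.52 + 0.041 = 0.065833 + 0.041 = 0.106833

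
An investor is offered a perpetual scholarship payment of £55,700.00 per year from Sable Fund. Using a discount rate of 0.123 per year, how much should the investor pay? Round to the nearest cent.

£452845.53

Level perpetuity: PV = C / r = £55,700.00 / 0.123 = £452,845.53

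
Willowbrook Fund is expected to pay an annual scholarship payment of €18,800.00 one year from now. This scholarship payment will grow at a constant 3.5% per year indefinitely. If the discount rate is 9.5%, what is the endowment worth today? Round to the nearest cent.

€313333.33

Growing perpetuity: P = D₁ / (r − g) = €18,800.0000 / (0.095 − 0.035) = €313,333.33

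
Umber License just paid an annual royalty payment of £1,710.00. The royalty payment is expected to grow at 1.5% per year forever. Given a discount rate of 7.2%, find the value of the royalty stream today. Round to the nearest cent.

£30450.00

D₁ = D₀ × (1 + g) = £1,710.00 × 1.015 = £1,735.6500
Growing perpetuity: P = D₁ / (r − g) = £1,735.6500 / (0.072 − 0.015) = £30,450.00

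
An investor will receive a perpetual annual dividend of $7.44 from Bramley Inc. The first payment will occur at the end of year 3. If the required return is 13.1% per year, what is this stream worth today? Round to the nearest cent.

Value at end of year 2: C / r = $7.44 / 0.131 = $56.7939
Discount to today: PV = $56.7939 / (1 + 0.131)^2 = $56.7939 / 1.279161 = $44.40

$44.40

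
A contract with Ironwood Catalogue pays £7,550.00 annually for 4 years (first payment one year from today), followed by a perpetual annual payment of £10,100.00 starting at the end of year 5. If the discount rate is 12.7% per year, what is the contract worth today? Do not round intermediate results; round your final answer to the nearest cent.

PV of 4-year annuity: £7,550.00 × [1 − (1+0.127)^−4] / 0.127 = 22597.96408
Perpetuity value at year 4: £10,100.00 / 0.127 = 79527.55906
PV of perpetuity: 79527.55906 / (1+0.127)^4 = 49297.17002
Total PV = 22597.96408 + 49297.17002 = 71895.13410

£71895.13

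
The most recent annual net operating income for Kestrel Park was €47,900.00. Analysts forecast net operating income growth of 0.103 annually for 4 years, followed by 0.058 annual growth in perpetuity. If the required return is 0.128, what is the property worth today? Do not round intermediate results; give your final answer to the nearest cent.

€843111.09

D_1 = 52833.70000
D_2 = 58275.57110
D_3 = 64277.95492
D_4 = 70898.58428
Terminal value at year 4: TV = D_4×(1+g_2)/(r−g_2) = 75010.70217/0.07 = 1071581.45955
P_0 = D_1/(1+r)^1 + D_2/(1+r)^2 + D_3/(1+r)^3 + D_4/(1+r)^4 + TV/(1+r)^4
    = 46838.38652 + 45800.30172 + 44785.22411 + 43792.64379 + 661894.53037 = 843111.08651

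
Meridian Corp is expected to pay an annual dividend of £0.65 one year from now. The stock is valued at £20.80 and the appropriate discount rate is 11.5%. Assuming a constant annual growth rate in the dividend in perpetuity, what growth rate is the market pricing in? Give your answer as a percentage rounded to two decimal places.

P = D₁/(r−g) ⇒ g = r − D₁/P = 0.115 − £0.65/£20.80 = 0.083750

8.38%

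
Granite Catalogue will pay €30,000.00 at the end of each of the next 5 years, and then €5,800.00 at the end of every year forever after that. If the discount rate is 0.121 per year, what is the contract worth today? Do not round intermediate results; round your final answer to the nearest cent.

PV of 5-year annuity: €30,000.00 × [1 − (1+0.121)^−5] / 0.121 = 107875.91622
Perpetuity value at year 5: €5,800.00 / 0.121 = 47933.88430
PV of perpetuity: 47933.88430 / (1+0.121)^5 = 27077.87383
Total PV = 107875.91622 + 27077.87383 = 134953.79005

€134953.79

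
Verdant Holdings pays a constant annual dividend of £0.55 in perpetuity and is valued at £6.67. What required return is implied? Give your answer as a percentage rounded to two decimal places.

P = C/r ⇒ r = C/P = £0.55/£6.67 = 0.082459

8.25%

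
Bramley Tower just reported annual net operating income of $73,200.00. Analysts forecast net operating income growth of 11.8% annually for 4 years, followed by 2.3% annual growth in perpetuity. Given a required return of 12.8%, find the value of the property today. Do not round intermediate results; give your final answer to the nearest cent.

D_1 = 81837.60000
D_2 = 91494.43680
D_3 = 102290.78034
D_4 = 114361.09242
Terminal value at year 4: TV = D_4×(1+g_2)/(r−g_2) = 116991.39755/0.105 = 1114203.78618
P_0 = D_1/(1+r)^1 + D_2/(1+r)^2 + D_3/(1+r)^3 + D_4/(1+r)^4 + TV/(1+r)^4
    = 72551.06383 + 71907.88064 + 71270.39943 + 70638.56965 + 688221.49284 = 974589.40638

$974589.41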